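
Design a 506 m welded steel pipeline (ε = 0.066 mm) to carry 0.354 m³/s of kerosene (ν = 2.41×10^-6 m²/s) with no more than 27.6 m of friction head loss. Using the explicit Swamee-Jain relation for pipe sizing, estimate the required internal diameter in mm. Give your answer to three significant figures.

D ≈ 315 mm

Swamee-Jain (Type III): D = 0.66·[ε^1.25·(LQ²/(gh_f))^4.75 + ν·Q^9.4·(L/(gh_f))^5.2]^0.04
LQ²/(gh_f) = 0.2342; L/(gh_f) = 1.869
Term 1 = ε^1.25·(…)^4.75 = 6.02×10^-9; Term 2 = ν·Q^9.4·(…)^5.2 = 3.59×10^-9
D = 0.66·(6.02×10^-9 + 3.59×10^-9)^0.04 = 0.3154 m = 315 mm
Check: V = 4.53 m/s, Re = 5.93×10^5, f = 0.01539, h_f = 25.8 m ≈ 27.6 m ✓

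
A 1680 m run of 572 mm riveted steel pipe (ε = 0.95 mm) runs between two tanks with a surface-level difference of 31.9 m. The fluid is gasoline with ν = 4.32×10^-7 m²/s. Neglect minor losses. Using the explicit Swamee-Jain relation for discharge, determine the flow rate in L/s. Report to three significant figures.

Swamee-Jain (Type II): Q = -0.965·√(gD⁵h_f/L)·ln[ε/(3.7D) + √(3.17ν²L/(gD³h_f))]
√(gD⁵h_f/L) = √(9.81·0.572⁵·31.9/1680) = 0.1068
ε/(3.7D) = 4.49×10^-4; √(3.17ν²L/(gD³h_f)) = 4.12×10^-6
Q = -0.965·0.1068·ln(4.530×10^-4) = 0.7935 m³/s
Check: V = 3.09 m/s, Re = 4.09×10^6, f = 0.02239, h_f = 32.0 m ≈ 31.9 m ✓

Q ≈ 794 L/s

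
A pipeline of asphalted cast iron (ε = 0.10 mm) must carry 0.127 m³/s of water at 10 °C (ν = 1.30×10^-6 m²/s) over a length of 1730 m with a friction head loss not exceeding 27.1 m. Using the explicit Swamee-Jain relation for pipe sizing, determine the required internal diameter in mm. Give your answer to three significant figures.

D ≈ 275 mm

Swamee-Jain (Type III): D = 0.66·[ε^1.25·(LQ²/(gh_f))^4.75 + ν·Q^9.4·(L/(gh_f))^5.2]^0.04
LQ²/(gh_f) = 0.1050; L/(gh_f) = 6.507
Term 1 = ε^1.25·(…)^4.75 = 2.24×10^-10; Term 2 = ν·Q^9.4·(…)^5.2 = 8.31×10^-11
D = 0.66·(2.24×10^-10 + 8.31×10^-11)^0.04 = 0.2748 m = 275 mm
Check: V = 2.14 m/s, Re = 4.53×10^5, f = 0.01697, h_f = 25.0 m ≈ 27.1 m ✓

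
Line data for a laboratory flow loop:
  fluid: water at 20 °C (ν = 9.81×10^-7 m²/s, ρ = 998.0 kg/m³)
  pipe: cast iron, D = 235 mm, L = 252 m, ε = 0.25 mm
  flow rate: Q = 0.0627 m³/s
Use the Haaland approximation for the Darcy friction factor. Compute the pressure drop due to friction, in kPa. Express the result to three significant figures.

Δp ≈ 23.1 kPa

V = 4Q/(πD²) = 4·0.0627/(π·0.235²) = 1.446 m/s
Re = VD/ν = 1.446·0.235/9.81×10^-7 = 3.46×10^5 → turbulent
ε/D = 0.25/235 = 0.00106
Haaland: f = 0.02069
h_f = f(L/D)V²/(2g) = 0.02069·(252/0.235)·1.446²/(2·9.81) = 2.363 m
Δp = ρg·h_f = 998.0·9.81·2.363 = 23.13 kPa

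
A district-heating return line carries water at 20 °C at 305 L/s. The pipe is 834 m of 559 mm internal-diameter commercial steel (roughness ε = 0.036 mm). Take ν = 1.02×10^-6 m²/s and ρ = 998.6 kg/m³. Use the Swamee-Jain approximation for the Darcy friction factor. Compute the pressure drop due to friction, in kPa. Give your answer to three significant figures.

Δp ≈ 15.5 kPa

V = 4Q/(πD²) = 4·0.305/(π·0.559²) = 1.243 m/s
Re = VD/ν = 1.243·0.559/1.02×10^-6 = 6.81×10^5 → turbulent
ε/D = 0.036/559 = 6.44×10^-5
Swamee-Jain: f = 0.01350
h_f = f(L/D)V²/(2g) = 0.01350·(834/0.559)·1.243²/(2·9.81) = 1.585 m
Δp = ρg·h_f = 998.6·9.81·1.585 = 15.53 kPa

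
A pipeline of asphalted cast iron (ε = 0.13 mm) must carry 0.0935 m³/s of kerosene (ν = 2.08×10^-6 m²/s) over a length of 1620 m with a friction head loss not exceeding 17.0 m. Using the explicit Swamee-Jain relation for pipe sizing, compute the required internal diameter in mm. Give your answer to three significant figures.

Swamee-Jain (Type III): D = 0.66·[ε^1.25·(LQ²/(gh_f))^4.75 + ν·Q^9.4·(L/(gh_f))^5.2]^0.04
LQ²/(gh_f) = 0.08492; L/(gh_f) = 9.714
Term 1 = ε^1.25·(…)^4.75 = 1.14×10^-10; Term 2 = ν·Q^9.4·(…)^5.2 = 6.00×10^-11
D = 0.66·(1.14×10^-10 + 6.00×10^-11)^0.04 = 0.2686 m = 269 mm
Check: V = 1.65 m/s, Re = 2.13×10^5, f = 0.01874, h_f = 15.7 m ≈ 17.0 m ✓

D ≈ 269 mm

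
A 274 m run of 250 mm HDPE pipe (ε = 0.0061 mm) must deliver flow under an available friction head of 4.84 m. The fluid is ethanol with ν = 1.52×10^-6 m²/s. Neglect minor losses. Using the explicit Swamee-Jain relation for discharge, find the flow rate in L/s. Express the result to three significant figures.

Q ≈ 122 L/s

Swamee-Jain (Type II): Q = -0.965·√(gD⁵h_f/L)·ln[ε/(3.7D) + √(3.17ν²L/(gD³h_f))]
√(gD⁵h_f/L) = √(9.81·0.250⁵·4.84/274) = 0.01301
ε/(3.7D) = 6.59×10^-6; √(3.17ν²L/(gD³h_f)) = 5.20×10^-5
Q = -0.965·0.01301·ln(5.860×10^-5) = 0.1223 m³/s
Check: V = 2.49 m/s, Re = 4.10×10^5, f = 0.01391, h_f = 4.83 m ≈ 4.84 m ✓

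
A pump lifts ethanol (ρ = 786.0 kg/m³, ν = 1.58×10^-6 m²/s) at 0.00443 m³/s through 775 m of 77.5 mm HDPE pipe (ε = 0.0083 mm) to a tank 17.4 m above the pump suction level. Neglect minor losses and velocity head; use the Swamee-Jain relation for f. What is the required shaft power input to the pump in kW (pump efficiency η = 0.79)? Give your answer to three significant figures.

P_shaft ≈ 1.17 kW

V = 4Q/(πD²) = 0.9391 m/s; Re = 4.61×10^4; ε/D = 1.07×10^-4; f = 0.02156
h_f = f(L/D)V²/2g = 9.693 m
Total head H = z + h_f = 17.4 + 9.693 = 27.09 m
P_hyd = ρgQH = 786.0·9.81·0.00443·27.09 = 0.9254 kW
P_shaft = P_hyd/η = 0.9254/0.79 = 1.171 kW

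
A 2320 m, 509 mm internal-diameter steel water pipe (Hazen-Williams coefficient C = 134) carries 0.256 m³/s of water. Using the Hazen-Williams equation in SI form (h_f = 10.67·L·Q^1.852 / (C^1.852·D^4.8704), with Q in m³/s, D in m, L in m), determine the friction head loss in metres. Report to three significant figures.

h_f ≈ 6.12 m

h_f = 10.67·2320·0.256^1.852 / (134^1.852·0.509^4.8704) = 6.120 m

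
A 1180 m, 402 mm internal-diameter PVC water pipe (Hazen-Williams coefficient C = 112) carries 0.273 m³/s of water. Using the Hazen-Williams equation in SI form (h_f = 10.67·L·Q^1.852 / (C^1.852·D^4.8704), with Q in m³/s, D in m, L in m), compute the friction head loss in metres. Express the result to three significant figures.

h_f = 10.67·1180·0.273^1.852 / (112^1.852·0.402^4.8704) = 15.43 m

h_f ≈ 15.4 m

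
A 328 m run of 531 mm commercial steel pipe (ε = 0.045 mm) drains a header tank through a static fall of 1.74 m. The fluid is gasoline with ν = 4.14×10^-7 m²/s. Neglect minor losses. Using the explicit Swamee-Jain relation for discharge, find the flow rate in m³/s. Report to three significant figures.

Swamee-Jain (Type II): Q = -0.965·√(gD⁵h_f/L)·ln[ε/(3.7D) + √(3.17ν²L/(gD³h_f))]
√(gD⁵h_f/L) = √(9.81·0.531⁵·1.74/328) = 0.04687
ε/(3.7D) = 2.29×10^-5; √(3.17ν²L/(gD³h_f)) = 8.35×10^-6
Q = -0.965·0.04687·ln(3.125×10^-5) = 0.4692 m³/s
Check: V = 2.12 m/s, Re = 2.72×10^6, f = 0.01239, h_f = 1.75 m ≈ 1.74 m ✓

Q ≈ 0.469 m³/s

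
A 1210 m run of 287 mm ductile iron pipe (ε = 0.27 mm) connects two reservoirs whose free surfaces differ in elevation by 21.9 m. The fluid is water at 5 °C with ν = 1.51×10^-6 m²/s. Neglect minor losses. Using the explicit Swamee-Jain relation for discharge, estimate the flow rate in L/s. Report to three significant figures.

Swamee-Jain (Type II): Q = -0.965·√(gD⁵h_f/L)·ln[ε/(3.7D) + √(3.17ν²L/(gD³h_f))]
√(gD⁵h_f/L) = √(9.81·0.287⁵·21.9/1210) = 0.01859
ε/(3.7D) = 2.54×10^-4; √(3.17ν²L/(gD³h_f)) = 4.15×10^-5
Q = -0.965·0.01859·ln(2.958×10^-4) = 0.1458 m³/s
Check: V = 2.25 m/s, Re = 4.28×10^5, f = 0.02020, h_f = 22.0 m ≈ 21.9 m ✓

Q ≈ 146 L/s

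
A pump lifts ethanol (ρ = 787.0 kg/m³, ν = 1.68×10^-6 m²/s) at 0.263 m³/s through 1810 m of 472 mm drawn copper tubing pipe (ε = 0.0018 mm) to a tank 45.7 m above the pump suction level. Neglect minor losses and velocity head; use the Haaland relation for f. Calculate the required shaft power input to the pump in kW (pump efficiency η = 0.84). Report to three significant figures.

P_shaft ≈ 125 kW

V = 4Q/(πD²) = 1.503 m/s; Re = 4.22×10^5; ε/D = 3.81×10^-6; f = 0.01350
h_f = f(L/D)V²/2g = 5.963 m
Total head H = z + h_f = 45.7 + 5.963 = 51.66 m
P_hyd = ρgQH = 787.0·9.81·0.263·51.66 = 104.9 kW
P_shaft = P_hyd/η = 104.9/0.84 = 124.9 kW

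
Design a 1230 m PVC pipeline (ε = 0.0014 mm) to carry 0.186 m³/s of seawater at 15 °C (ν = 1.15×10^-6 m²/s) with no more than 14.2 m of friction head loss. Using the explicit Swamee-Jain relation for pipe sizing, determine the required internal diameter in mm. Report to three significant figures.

Swamee-Jain (Type III): D = 0.66·[ε^1.25·(LQ²/(gh_f))^4.75 + ν·Q^9.4·(L/(gh_f))^5.2]^0.04
LQ²/(gh_f) = 0.3055; L/(gh_f) = 8.830
Term 1 = ε^1.25·(…)^4.75 = 1.72×10^-10; Term 2 = ν·Q^9.4·(…)^5.2 = 1.30×10^-8
D = 0.66·(1.72×10^-10 + 1.30×10^-8)^0.04 = 0.3194 m = 319 mm
Check: V = 2.32 m/s, Re = 6.45×10^5, f = 0.01260, h_f = 13.3 m ≈ 14.2 m ✓

D ≈ 319 mm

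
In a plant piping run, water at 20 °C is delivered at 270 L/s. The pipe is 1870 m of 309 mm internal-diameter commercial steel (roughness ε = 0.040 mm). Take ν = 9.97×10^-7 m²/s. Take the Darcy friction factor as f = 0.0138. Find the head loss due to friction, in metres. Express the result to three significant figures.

h_f ≈ 55.2 m

V = 4Q/(πD²) = 4·0.270/(π·0.309²) = 3.600 m/s
h_f = f(L/D)V²/(2g) = 0.01380·(1870/0.309)·3.600²/(2·9.81) = 55.18 m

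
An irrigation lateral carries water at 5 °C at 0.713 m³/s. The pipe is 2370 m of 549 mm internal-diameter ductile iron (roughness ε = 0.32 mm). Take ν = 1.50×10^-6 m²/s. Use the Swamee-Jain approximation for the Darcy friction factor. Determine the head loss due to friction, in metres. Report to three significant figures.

V = 4Q/(πD²) = 4·0.713/(π·0.549²) = 3.012 m/s
Re = VD/ν = 3.012·0.549/1.50×10^-6 = 1.10×10^6 → turbulent
ε/D = 0.32/549 = 5.83×10^-4
Swamee-Jain: f = 0.01779
h_f = f(L/D)V²/(2g) = 0.01779·(2370/0.549)·3.012²/(2·9.81) = 35.52 m

h_f ≈ 35.5 m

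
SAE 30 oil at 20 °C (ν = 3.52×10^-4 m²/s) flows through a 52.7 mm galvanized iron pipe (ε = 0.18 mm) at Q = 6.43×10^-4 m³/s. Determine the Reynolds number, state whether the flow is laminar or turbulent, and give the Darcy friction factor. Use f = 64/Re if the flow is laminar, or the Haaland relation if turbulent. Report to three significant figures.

V = 4Q/(πD²) = 0.2948 m/s
Re = VD/ν = 0.2948·0.0527/3.52×10^-4 = 44.1
Re < 2300 → laminar → f = 64/Re = 1.450

Re ≈ 44.1; laminar; f = 64/Re ≈ 1.45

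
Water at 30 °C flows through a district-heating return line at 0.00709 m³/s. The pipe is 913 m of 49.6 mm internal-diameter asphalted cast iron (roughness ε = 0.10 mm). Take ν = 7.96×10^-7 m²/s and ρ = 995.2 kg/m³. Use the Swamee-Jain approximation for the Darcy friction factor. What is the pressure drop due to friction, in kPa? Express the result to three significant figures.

V = 4Q/(πD²) = 4·0.00709/(π·0.0496²) = 3.669 m/s
Re = VD/ν = 3.669·0.0496/7.96×10^-7 = 2.29×10^5 → turbulent
ε/D = 0.10/49.6 = 0.00202
Swamee-Jain: f = 0.02442
h_f = f(L/D)V²/(2g) = 0.02442·(913/0.0496)·3.669²/(2·9.81) = 308.4 m
Δp = ρg·h_f = 995.2·9.81·308.4 = 3011 kPa

Δp ≈ 3010 kPa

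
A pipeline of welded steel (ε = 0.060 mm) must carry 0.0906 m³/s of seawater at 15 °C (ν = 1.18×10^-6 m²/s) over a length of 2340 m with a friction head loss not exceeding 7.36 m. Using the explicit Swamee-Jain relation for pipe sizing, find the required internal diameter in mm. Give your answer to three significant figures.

Swamee-Jain (Type III): D = 0.66·[ε^1.25·(LQ²/(gh_f))^4.75 + ν·Q^9.4·(L/(gh_f))^5.2]^0.04
LQ²/(gh_f) = 0.2660; L/(gh_f) = 32.41
Term 1 = ε^1.25·(…)^4.75 = 9.80×10^-9; Term 2 = ν·Q^9.4·(…)^5.2 = 1.33×10^-8
D = 0.66·(9.80×10^-9 + 1.33×10^-8)^0.04 = 0.3267 m = 327 mm
Check: V = 1.08 m/s, Re = 2.99×10^5, f = 0.01618, h_f = 6.90 m ≈ 7.36 m ✓

D ≈ 327 mm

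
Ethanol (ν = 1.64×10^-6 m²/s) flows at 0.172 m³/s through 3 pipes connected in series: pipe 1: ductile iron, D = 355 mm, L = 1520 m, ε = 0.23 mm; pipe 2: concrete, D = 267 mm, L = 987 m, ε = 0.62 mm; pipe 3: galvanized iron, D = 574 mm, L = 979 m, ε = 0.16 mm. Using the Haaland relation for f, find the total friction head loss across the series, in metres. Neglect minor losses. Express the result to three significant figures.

H ≈ 56.9 m

Pipe 1: V = 1.738 m/s, Re = 3.76×10^5, ε/D = 6.48×10^-4, f = 0.01867, h_1 = f(L/D)V²/2g = 12.30 m
Pipe 2: V = 3.072 m/s, Re = 5.00×10^5, ε/D = 0.00232, f = 0.02472, h_2 = f(L/D)V²/2g = 43.95 m
Pipe 3: V = 0.6647 m/s, Re = 2.33×10^5, ε/D = 2.79×10^-4, f = 0.01708, h_3 = f(L/D)V²/2g = 0.6561 m
Series → Q common, losses add: H = Σh = 56.91 m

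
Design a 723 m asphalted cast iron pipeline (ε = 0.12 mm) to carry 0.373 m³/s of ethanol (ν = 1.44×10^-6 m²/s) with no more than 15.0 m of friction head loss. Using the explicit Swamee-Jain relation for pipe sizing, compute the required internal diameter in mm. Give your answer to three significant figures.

D ≈ 395 mm

Swamee-Jain (Type III): D = 0.66·[ε^1.25·(LQ²/(gh_f))^4.75 + ν·Q^9.4·(L/(gh_f))^5.2]^0.04
LQ²/(gh_f) = 0.6836; L/(gh_f) = 4.913
Term 1 = ε^1.25·(…)^4.75 = 2.06×10^-6; Term 2 = ν·Q^9.4·(…)^5.2 = 5.34×10^-7
D = 0.66·(2.06×10^-6 + 5.34×10^-7)^0.04 = 0.3946 m = 395 mm
Check: V = 3.05 m/s, Re = 8.36×10^5, f = 0.01592, h_f = 13.8 m ≈ 15.0 m ✓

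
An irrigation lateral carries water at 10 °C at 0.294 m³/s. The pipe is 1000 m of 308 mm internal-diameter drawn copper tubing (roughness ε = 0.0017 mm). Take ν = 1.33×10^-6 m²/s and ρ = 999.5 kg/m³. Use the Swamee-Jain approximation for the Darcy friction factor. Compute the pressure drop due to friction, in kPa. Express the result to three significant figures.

V = 4Q/(πD²) = 4·0.294/(π·0.308²) = 3.946 m/s
Re = VD/ν = 3.946·0.308/1.33×10^-6 = 9.14×10^5 → turbulent
ε/D = 0.0017/308 = 5.52×10^-6
Swamee-Jain: f = 0.01192
h_f = f(L/D)V²/(2g) = 0.01192·(1000/0.308)·3.946²/(2·9.81) = 30.70 m
Δp = ρg·h_f = 999.5·9.81·30.70 = 301.0 kPa

Δp ≈ 301 kPa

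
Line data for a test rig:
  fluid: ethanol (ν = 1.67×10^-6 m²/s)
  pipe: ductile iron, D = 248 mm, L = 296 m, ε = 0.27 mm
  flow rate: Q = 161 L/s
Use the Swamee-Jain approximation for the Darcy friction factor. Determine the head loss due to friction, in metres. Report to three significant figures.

h_f ≈ 14.0 m

V = 4Q/(πD²) = 4·0.161/(π·0.248²) = 3.333 m/s
Re = VD/ν = 3.333·0.248/1.67×10^-6 = 4.95×10^5 → turbulent
ε/D = 0.27/248 = 0.00109
Swamee-Jain: f = 0.02074
h_f = f(L/D)V²/(2g) = 0.02074·(296/0.248)·3.333²/(2·9.81) = 14.01 m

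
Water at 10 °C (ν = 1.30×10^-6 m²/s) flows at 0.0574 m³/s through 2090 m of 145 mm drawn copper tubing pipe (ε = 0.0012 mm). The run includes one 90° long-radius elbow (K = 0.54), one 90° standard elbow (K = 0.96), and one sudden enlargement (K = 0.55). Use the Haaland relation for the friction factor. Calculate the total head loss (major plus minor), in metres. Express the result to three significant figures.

V = 4Q/(πD²) = 3.476 m/s; V²/2g = 0.6158 m
Re = 3.88×10^5, ε/D = 8.28×10^-6 → f = 0.01376 (Haaland)
Major: h_f = f(L/D)·V²/2g = 0.01376·14414·0.6158 = 122.1 m
Minor: ΣK = 2.05; h_m = ΣK·V²/2g = 1.262 m
Total H_L = 122.1 + 1.262 = 123.4 m

H_L ≈ 123 m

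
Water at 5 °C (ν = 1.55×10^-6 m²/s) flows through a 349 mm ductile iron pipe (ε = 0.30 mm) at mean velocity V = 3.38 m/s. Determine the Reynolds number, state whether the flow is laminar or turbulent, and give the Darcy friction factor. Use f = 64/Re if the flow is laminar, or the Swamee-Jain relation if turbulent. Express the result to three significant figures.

Re ≈ 7.61×10^5; turbulent; f ≈ 0.0195

Re = VD/ν = 3.380·0.349/1.55×10^-6 = 7.61×10^5
Re > 4000 → turbulent; ε/D = 8.60×10^-4
Swamee-Jain: f = 0.01948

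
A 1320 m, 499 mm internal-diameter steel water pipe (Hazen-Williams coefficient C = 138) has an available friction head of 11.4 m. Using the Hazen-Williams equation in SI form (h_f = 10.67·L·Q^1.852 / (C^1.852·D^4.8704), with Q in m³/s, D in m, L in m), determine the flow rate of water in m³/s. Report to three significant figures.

Rearranging: Q = [h_f·C^1.852·D^4.8704 / (10.67·L)]^(1/1.852)
Q = [11.4·138^1.852·0.499^4.8704 / (10.67·1320)]^0.540 = 0.4748 m³/s

Q ≈ 0.475 m³/s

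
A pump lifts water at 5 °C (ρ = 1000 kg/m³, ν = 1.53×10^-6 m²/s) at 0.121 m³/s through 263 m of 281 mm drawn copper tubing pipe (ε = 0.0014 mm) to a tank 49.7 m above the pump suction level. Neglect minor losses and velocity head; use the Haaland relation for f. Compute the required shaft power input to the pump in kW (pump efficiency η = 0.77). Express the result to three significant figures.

V = 4Q/(πD²) = 1.951 m/s; Re = 3.58×10^5; ε/D = 4.98×10^-6; f = 0.01392
h_f = f(L/D)V²/2g = 2.528 m
Total head H = z + h_f = 49.7 + 2.528 = 52.23 m
P_hyd = ρgQH = 1000·9.81·0.121·52.23 = 62.00 kW
P_shaft = P_hyd/η = 62.00/0.77 = 80.51 kW

P_shaft ≈ 80.5 kW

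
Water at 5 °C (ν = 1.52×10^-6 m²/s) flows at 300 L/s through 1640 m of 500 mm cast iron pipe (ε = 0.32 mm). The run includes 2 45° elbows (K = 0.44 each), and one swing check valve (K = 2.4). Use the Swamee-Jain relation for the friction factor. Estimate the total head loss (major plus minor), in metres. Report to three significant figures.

H_L ≈ 7.65 m

V = 4Q/(πD²) = 1.528 m/s; V²/2g = 0.1190 m
Re = 5.03×10^5, ε/D = 6.40×10^-4 → f = 0.01859 (Swamee-Jain)
Major: h_f = f(L/D)·V²/2g = 0.01859·3280·0.1190 = 7.257 m
Minor: ΣK = 3.28; h_m = ΣK·V²/2g = 0.3903 m
Total H_L = 7.257 + 0.3903 = 7.647 m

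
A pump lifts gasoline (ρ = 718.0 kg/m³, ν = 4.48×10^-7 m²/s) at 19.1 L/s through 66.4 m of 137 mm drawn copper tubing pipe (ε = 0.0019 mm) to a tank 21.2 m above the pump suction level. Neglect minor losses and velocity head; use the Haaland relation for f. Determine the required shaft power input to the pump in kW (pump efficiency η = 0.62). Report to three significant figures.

P_shaft ≈ 4.72 kW

V = 4Q/(πD²) = 1.296 m/s; Re = 3.96×10^5; ε/D = 1.39×10^-5; f = 0.01376
h_f = f(L/D)V²/2g = 0.5707 m
Total head H = z + h_f = 21.2 + 0.5707 = 21.77 m
P_hyd = ρgQH = 718.0·9.81·0.0191·21.77 = 2.929 kW
P_shaft = P_hyd/η = 2.929/0.62 = 4.724 kW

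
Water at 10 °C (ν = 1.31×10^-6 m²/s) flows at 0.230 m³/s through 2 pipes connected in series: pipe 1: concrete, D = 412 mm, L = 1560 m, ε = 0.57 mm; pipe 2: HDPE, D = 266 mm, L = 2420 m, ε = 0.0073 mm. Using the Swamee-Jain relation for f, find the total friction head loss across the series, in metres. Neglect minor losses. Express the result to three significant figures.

Pipe 1: V = 1.725 m/s, Re = 5.43×10^5, ε/D = 0.00138, f = 0.02184, h_1 = f(L/D)V²/2g = 12.54 m
Pipe 2: V = 4.139 m/s, Re = 8.40×10^5, ε/D = 2.74×10^-5, f = 0.01253, h_2 = f(L/D)V²/2g = 99.53 m
Series → Q common, losses add: H = Σh = 112.1 m

H ≈ 112 m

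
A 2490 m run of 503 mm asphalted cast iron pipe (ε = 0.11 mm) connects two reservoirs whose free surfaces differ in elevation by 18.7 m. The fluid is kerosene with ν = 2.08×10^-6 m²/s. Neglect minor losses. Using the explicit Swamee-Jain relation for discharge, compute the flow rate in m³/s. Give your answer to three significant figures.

Swamee-Jain (Type II): Q = -0.965·√(gD⁵h_f/L)·ln[ε/(3.7D) + √(3.17ν²L/(gD³h_f))]
√(gD⁵h_f/L) = √(9.81·0.503⁵·18.7/2490) = 0.04871
ε/(3.7D) = 5.91×10^-5; √(3.17ν²L/(gD³h_f)) = 3.82×10^-5
Q = -0.965·0.04871·ln(9.735×10^-5) = 0.4342 m³/s
Check: V = 2.18 m/s, Re = 5.28×10^5, f = 0.01561, h_f = 18.8 m ≈ 18.7 m ✓

Q ≈ 0.434 m³/s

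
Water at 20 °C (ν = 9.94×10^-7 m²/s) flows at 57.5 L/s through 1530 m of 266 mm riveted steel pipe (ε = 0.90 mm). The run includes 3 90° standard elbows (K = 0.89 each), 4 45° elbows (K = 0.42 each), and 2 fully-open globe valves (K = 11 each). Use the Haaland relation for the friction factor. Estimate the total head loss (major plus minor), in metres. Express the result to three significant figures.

V = 4Q/(πD²) = 1.035 m/s; V²/2g = 0.05457 m
Re = 2.77×10^5, ε/D = 0.00338 → f = 0.02753 (Haaland)
Major: h_f = f(L/D)·V²/2g = 0.02753·5752·0.05457 = 8.641 m
Minor: ΣK = 26.4; h_m = ΣK·V²/2g = 1.438 m
Total H_L = 8.641 + 1.438 = 10.08 m

H_L ≈ 10.1 m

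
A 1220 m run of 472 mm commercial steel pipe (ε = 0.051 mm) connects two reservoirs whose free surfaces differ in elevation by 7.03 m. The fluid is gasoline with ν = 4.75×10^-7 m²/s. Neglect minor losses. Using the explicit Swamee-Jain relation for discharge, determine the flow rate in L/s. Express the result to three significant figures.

Swamee-Jain (Type II): Q = -0.965·√(gD⁵h_f/L)·ln[ε/(3.7D) + √(3.17ν²L/(gD³h_f))]
√(gD⁵h_f/L) = √(9.81·0.472⁵·7.03/1220) = 0.03639
ε/(3.7D) = 2.92×10^-5; √(3.17ν²L/(gD³h_f)) = 1.10×10^-5
Q = -0.965·0.03639·ln(4.017×10^-5) = 0.3555 m³/s
Check: V = 2.03 m/s, Re = 2.02×10^6, f = 0.01301, h_f = 7.07 m ≈ 7.03 m ✓

Q ≈ 355 L/s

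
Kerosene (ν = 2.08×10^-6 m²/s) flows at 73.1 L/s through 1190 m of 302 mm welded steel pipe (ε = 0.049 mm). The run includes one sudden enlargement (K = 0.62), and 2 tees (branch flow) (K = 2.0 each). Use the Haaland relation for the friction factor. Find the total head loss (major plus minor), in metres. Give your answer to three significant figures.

H_L ≈ 3.88 m

V = 4Q/(πD²) = 1.021 m/s; V²/2g = 0.05308 m
Re = 1.48×10^5, ε/D = 1.62×10^-4 → f = 0.01738 (Haaland)
Major: h_f = f(L/D)·V²/2g = 0.01738·3940·0.05308 = 3.635 m
Minor: ΣK = 4.62; h_m = ΣK·V²/2g = 0.2452 m
Total H_L = 3.635 + 0.2452 = 3.881 m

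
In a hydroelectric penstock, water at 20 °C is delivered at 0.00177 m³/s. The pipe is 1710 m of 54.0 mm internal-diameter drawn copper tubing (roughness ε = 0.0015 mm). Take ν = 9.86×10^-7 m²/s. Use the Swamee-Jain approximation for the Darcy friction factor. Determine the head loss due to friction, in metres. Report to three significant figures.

V = 4Q/(πD²) = 4·0.00177/(π·0.0540²) = 0.7729 m/s
Re = VD/ν = 0.7729·0.0540/9.86×10^-7 = 4.23×10^4 → turbulent
ε/D = 0.0015/54.0 = 2.78×10^-5
Swamee-Jain: f = 0.02167
h_f = f(L/D)V²/(2g) = 0.02167·(1710/0.0540)·0.7729²/(2·9.81) = 20.89 m

h_f ≈ 20.9 m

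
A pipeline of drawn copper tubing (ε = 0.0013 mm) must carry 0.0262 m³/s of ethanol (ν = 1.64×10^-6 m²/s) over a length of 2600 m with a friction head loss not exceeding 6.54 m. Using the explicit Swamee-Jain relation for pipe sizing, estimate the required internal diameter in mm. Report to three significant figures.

Swamee-Jain (Type III): D = 0.66·[ε^1.25·(LQ²/(gh_f))^4.75 + ν·Q^9.4·(L/(gh_f))^5.2]^0.04
LQ²/(gh_f) = 0.02782; L/(gh_f) = 40.53
Term 1 = ε^1.25·(…)^4.75 = 1.79×10^-15; Term 2 = ν·Q^9.4·(…)^5.2 = 5.09×10^-13
D = 0.66·(1.79×10^-15 + 5.09×10^-13)^0.04 = 0.2128 m = 213 mm
Check: V = 0.737 m/s, Re = 9.56×10^4, f = 0.01807, h_f = 6.11 m ≈ 6.54 m ✓

D ≈ 213 mm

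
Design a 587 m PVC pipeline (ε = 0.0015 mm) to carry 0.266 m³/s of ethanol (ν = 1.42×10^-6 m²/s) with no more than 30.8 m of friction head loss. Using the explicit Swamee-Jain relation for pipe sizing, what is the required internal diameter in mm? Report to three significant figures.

Swamee-Jain (Type III): D = 0.66·[ε^1.25·(LQ²/(gh_f))^4.75 + ν·Q^9.4·(L/(gh_f))^5.2]^0.04
LQ²/(gh_f) = 0.1375; L/(gh_f) = 1.943
Term 1 = ε^1.25·(…)^4.75 = 4.23×10^-12; Term 2 = ν·Q^9.4·(…)^5.2 = 1.76×10^-10
D = 0.66·(4.23×10^-12 + 1.76×10^-10)^0.04 = 0.2690 m = 269 mm
Check: V = 4.68 m/s, Re = 8.87×10^5, f = 0.01198, h_f = 29.2 m ≈ 30.8 m ✓

D ≈ 269 mm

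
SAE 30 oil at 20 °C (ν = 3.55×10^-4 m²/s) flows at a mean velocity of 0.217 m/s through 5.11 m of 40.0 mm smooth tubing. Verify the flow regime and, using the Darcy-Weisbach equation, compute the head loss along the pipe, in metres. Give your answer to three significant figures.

Re = VD/ν = 0.217·0.04000/3.55×10^-4 = 24.5 → laminar (Re < 2300)
f = 64/Re = 2.618
h_f = f(L/D)V²/(2g) = 2.618·(5.11/0.04000)·0.217²/(2·9.81) = 0.8025 m

h_f ≈ 0.803 m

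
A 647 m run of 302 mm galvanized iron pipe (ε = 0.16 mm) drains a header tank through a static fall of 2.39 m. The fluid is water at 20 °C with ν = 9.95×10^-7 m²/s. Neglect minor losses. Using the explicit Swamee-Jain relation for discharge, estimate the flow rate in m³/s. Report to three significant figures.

Q ≈ 0.0785 m³/s

Swamee-Jain (Type II): Q = -0.965·√(gD⁵h_f/L)·ln[ε/(3.7D) + √(3.17ν²L/(gD³h_f))]
√(gD⁵h_f/L) = √(9.81·0.302⁵·2.39/647) = 0.009541
ε/(3.7D) = 1.43×10^-4; √(3.17ν²L/(gD³h_f)) = 5.61×10^-5
Q = -0.965·0.009541·ln(1.993×10^-4) = 0.07845 m³/s
Check: V = 1.10 m/s, Re = 3.32×10^5, f = 0.01837, h_f = 2.41 m ≈ 2.39 m ✓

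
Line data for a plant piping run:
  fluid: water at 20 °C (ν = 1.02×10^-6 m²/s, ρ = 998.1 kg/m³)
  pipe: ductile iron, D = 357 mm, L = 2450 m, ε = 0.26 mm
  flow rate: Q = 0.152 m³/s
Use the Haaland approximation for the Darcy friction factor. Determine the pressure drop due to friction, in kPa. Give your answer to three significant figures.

Δp ≈ 149 kPa

V = 4Q/(πD²) = 4·0.152/(π·0.357²) = 1.519 m/s
Re = VD/ν = 1.519·0.357/1.02×10^-6 = 5.31×10^5 → turbulent
ε/D = 0.26/357 = 7.28×10^-4
Haaland: f = 0.01886
h_f = f(L/D)V²/(2g) = 0.01886·(2450/0.357)·1.519²/(2·9.81) = 15.21 m
Δp = ρg·h_f = 998.1·9.81·15.21 = 148.9 kPa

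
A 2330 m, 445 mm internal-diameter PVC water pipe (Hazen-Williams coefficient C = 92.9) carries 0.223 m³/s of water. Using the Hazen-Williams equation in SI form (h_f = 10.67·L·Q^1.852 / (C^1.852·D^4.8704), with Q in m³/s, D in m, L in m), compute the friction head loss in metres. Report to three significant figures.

h_f = 10.67·2330·0.223^1.852 / (92.9^1.852·0.445^4.8704) = 18.05 m

h_f ≈ 18.0 m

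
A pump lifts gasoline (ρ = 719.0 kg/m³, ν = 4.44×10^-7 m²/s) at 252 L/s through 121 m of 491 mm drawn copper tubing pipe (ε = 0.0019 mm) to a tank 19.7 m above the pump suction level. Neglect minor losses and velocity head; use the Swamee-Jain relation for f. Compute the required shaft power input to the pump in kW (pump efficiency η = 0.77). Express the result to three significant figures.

V = 4Q/(πD²) = 1.331 m/s; Re = 1.47×10^6; ε/D = 3.87×10^-6; f = 0.01101
h_f = f(L/D)V²/2g = 0.2450 m
Total head H = z + h_f = 19.7 + 0.2450 = 19.94 m
P_hyd = ρgQH = 719.0·9.81·0.252·19.94 = 35.45 kW
P_shaft = P_hyd/η = 35.45/0.77 = 46.04 kW

P_shaft ≈ 46.0 kW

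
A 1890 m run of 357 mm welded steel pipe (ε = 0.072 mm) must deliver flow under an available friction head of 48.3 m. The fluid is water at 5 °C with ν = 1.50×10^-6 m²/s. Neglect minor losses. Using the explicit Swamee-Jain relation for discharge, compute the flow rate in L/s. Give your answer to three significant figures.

Q ≈ 347 L/s

Swamee-Jain (Type II): Q = -0.965·√(gD⁵h_f/L)·ln[ε/(3.7D) + √(3.17ν²L/(gD³h_f))]
√(gD⁵h_f/L) = √(9.81·0.357⁵·48.3/1890) = 0.03813
ε/(3.7D) = 5.45×10^-5; √(3.17ν²L/(gD³h_f)) = 2.50×10^-5
Q = -0.965·0.03813·ln(7.951×10^-5) = 0.3473 m³/s
Check: V = 3.47 m/s, Re = 8.26×10^5, f = 0.01496, h_f = 48.6 m ≈ 48.3 m ✓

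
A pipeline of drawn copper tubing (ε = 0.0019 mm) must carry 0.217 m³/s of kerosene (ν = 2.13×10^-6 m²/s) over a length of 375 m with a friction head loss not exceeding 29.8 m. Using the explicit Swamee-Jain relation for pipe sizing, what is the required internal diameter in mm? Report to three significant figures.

Swamee-Jain (Type III): D = 0.66·[ε^1.25·(LQ²/(gh_f))^4.75 + ν·Q^9.4·(L/(gh_f))^5.2]^0.04
LQ²/(gh_f) = 0.06040; L/(gh_f) = 1.283
Term 1 = ε^1.25·(…)^4.75 = 1.14×10^-13; Term 2 = ν·Q^9.4·(…)^5.2 = 4.50×10^-12
D = 0.66·(1.14×10^-13 + 4.50×10^-12)^0.04 = 0.2323 m = 232 mm
Check: V = 5.12 m/s, Re = 5.58×10^5, f = 0.01298, h_f = 28.0 m ≈ 29.8 m ✓

D ≈ 232 mm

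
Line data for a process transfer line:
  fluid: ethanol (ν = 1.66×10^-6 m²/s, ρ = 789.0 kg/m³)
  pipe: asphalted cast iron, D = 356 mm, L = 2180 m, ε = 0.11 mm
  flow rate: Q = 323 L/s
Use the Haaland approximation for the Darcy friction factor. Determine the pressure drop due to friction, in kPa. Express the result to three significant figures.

Δp ≈ 405 kPa

V = 4Q/(πD²) = 4·0.323/(π·0.356²) = 3.245 m/s
Re = VD/ν = 3.245·0.356/1.66×10^-6 = 6.96×10^5 → turbulent
ε/D = 0.11/356 = 3.09×10^-4
Haaland: f = 0.01593
h_f = f(L/D)V²/(2g) = 0.01593·(2180/0.356)·3.245²/(2·9.81) = 52.35 m
Δp = ρg·h_f = 789.0·9.81·52.35 = 405.2 kPa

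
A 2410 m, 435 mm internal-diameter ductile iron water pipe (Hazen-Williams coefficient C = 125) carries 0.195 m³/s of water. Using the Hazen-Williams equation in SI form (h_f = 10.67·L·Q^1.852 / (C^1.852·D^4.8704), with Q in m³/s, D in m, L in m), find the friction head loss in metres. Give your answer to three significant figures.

h_f ≈ 9.39 m

h_f = 10.67·2410·0.195^1.852 / (125^1.852·0.435^4.8704) = 9.388 m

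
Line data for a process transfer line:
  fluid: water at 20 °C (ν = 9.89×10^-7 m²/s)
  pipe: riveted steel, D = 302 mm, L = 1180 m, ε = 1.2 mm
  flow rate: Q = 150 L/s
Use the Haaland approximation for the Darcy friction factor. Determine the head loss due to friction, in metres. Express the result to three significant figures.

V = 4Q/(πD²) = 4·0.150/(π·0.302²) = 2.094 m/s
Re = VD/ν = 2.094·0.302/9.89×10^-7 = 6.39×10^5 → turbulent
ε/D = 1.2/302 = 0.00397
Haaland: f = 0.02858
h_f = f(L/D)V²/(2g) = 0.02858·(1180/0.302)·2.094²/(2·9.81) = 24.95 m

h_f ≈ 25.0 m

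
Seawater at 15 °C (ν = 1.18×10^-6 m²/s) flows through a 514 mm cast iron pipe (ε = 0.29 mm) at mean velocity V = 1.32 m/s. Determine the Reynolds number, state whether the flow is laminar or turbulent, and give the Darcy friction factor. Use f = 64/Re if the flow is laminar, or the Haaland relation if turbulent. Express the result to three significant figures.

Re = VD/ν = 1.320·0.514/1.18×10^-6 = 5.75×10^5
Re > 4000 → turbulent; ε/D = 5.64×10^-4
Haaland: f = 0.01788

Re ≈ 5.75×10^5; turbulent; f ≈ 0.0179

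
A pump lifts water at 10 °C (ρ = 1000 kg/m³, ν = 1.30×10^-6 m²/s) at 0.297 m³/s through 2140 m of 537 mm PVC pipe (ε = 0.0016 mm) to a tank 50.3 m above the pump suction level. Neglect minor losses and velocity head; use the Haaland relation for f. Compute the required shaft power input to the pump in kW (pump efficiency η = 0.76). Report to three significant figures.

P_shaft ≈ 210 kW

V = 4Q/(πD²) = 1.311 m/s; Re = 5.42×10^5; ε/D = 2.98×10^-6; f = 0.01291
h_f = f(L/D)V²/2g = 4.510 m
Total head H = z + h_f = 50.3 + 4.510 = 54.81 m
P_hyd = ρgQH = 1000·9.81·0.297·54.81 = 159.7 kW
P_shaft = P_hyd/η = 159.7/0.76 = 210.1 kW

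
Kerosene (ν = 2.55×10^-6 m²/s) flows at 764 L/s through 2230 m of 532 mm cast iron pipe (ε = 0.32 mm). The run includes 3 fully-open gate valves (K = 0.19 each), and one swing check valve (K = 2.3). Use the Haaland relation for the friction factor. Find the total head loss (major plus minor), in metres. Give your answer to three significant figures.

V = 4Q/(πD²) = 3.437 m/s; V²/2g = 0.6021 m
Re = 7.17×10^5, ε/D = 6.02×10^-4 → f = 0.01798 (Haaland)
Major: h_f = f(L/D)·V²/2g = 0.01798·4192·0.6021 = 45.37 m
Minor: ΣK = 2.87; h_m = ΣK·V²/2g = 1.728 m
Total H_L = 45.37 + 1.728 = 47.10 m

H_L ≈ 47.1 m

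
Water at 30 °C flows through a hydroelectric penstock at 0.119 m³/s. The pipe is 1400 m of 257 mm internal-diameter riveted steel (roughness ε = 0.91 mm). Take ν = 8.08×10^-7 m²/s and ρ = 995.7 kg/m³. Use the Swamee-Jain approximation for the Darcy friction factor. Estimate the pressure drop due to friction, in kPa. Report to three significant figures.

Δp ≈ 395 kPa

V = 4Q/(πD²) = 4·0.119/(π·0.257²) = 2.294 m/s
Re = VD/ν = 2.294·0.257/8.08×10^-7 = 7.30×10^5 → turbulent
ε/D = 0.91/257 = 0.00354
Swamee-Jain: f = 0.02768
h_f = f(L/D)V²/(2g) = 0.02768·(1400/0.257)·2.294²/(2·9.81) = 40.44 m
Δp = ρg·h_f = 995.7·9.81·40.44 = 395.0 kPa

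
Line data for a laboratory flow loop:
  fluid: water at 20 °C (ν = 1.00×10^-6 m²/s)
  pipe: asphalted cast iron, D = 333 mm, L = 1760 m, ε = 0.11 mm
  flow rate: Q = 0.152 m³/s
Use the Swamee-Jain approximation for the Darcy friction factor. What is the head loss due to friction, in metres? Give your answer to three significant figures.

h_f ≈ 13.5 m

V = 4Q/(πD²) = 4·0.152/(π·0.333²) = 1.745 m/s
Re = VD/ν = 1.745·0.333/1.00×10^-6 = 5.81×10^5 → turbulent
ε/D = 0.11/333 = 3.30×10^-4
Swamee-Jain: f = 0.01645
h_f = f(L/D)V²/(2g) = 0.01645·(1760/0.333)·1.745²/(2·9.81) = 13.50 m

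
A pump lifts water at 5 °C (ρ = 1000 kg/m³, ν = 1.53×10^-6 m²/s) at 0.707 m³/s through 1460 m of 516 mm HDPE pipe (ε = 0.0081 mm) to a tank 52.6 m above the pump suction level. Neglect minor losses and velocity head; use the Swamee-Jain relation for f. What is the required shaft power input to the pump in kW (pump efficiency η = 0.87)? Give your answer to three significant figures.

V = 4Q/(πD²) = 3.381 m/s; Re = 1.14×10^6; ε/D = 1.57×10^-5; f = 0.01176
h_f = f(L/D)V²/2g = 19.39 m
Total head H = z + h_f = 52.6 + 19.39 = 71.99 m
P_hyd = ρgQH = 1000·9.81·0.707·71.99 = 499.3 kW
P_shaft = P_hyd/η = 499.3/0.87 = 573.9 kW

P_shaft ≈ 574 kW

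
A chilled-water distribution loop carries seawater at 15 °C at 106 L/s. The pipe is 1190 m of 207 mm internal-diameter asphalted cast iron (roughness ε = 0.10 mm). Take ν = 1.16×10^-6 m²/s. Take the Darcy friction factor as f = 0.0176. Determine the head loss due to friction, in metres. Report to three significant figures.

h_f ≈ 51.2 m

V = 4Q/(πD²) = 4·0.106/(π·0.207²) = 3.150 m/s
h_f = f(L/D)V²/(2g) = 0.01760·(1190/0.207)·3.150²/(2·9.81) = 51.16 m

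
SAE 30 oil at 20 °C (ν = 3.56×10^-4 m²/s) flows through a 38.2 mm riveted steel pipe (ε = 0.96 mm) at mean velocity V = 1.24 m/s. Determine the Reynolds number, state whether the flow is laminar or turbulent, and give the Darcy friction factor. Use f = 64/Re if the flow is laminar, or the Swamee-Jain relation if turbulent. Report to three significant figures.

Re ≈ 133; laminar; f = 64/Re ≈ 0.481

Re = VD/ν = 1.240·0.0382/3.56×10^-4 = 133
Re < 2300 → laminar → f = 64/Re = 0.4810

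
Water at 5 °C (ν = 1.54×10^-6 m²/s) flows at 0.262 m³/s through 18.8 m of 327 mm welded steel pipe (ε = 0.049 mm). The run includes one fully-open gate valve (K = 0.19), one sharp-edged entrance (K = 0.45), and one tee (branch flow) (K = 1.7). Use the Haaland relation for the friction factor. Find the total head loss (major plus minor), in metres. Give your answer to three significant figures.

H_L ≈ 1.57 m

V = 4Q/(πD²) = 3.120 m/s; V²/2g = 0.4961 m
Re = 6.62×10^5, ε/D = 1.50×10^-4 → f = 0.01443 (Haaland)
Major: h_f = f(L/D)·V²/2g = 0.01443·57.49·0.4961 = 0.4116 m
Minor: ΣK = 2.34; h_m = ΣK·V²/2g = 1.161 m
Total H_L = 0.4116 + 1.161 = 1.572 m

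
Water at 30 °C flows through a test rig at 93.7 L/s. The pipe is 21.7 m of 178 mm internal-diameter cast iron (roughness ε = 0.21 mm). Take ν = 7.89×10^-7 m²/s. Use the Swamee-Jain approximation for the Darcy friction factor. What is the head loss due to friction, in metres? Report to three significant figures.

V = 4Q/(πD²) = 4·0.0937/(π·0.178²) = 3.765 m/s
Re = VD/ν = 3.765·0.178/7.89×10^-7 = 8.49×10^5 → turbulent
ε/D = 0.21/178 = 0.00118
Swamee-Jain: f = 0.02086
h_f = f(L/D)V²/(2g) = 0.02086·(21.7/0.178)·3.765²/(2·9.81) = 1.838 m

h_f ≈ 1.84 m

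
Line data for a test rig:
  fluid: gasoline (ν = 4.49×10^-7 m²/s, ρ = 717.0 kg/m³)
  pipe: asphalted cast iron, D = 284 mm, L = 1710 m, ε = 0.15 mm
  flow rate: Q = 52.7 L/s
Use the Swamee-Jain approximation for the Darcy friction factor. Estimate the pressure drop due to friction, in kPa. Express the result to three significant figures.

V = 4Q/(πD²) = 4·0.0527/(π·0.284²) = 0.8319 m/s
Re = VD/ν = 0.8319·0.284/4.49×10^-7 = 5.26×10^5 → turbulent
ε/D = 0.15/284 = 5.28×10^-4
Swamee-Jain: f = 0.01791
h_f = f(L/D)V²/(2g) = 0.01791·(1710/0.284)·0.8319²/(2·9.81) = 3.803 m
Δp = ρg·h_f = 717.0·9.81·3.803 = 26.75 kPa

Δp ≈ 26.8 kPa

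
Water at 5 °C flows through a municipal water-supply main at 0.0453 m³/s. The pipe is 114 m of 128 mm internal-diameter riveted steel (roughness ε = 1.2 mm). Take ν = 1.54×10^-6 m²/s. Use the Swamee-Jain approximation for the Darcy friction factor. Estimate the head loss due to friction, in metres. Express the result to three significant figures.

h_f ≈ 21.1 m

V = 4Q/(πD²) = 4·0.0453/(π·0.128²) = 3.520 m/s
Re = VD/ν = 3.520·0.128/1.54×10^-6 = 2.93×10^5 → turbulent
ε/D = 1.2/128 = 0.00937
Swamee-Jain: f = 0.03743
h_f = f(L/D)V²/(2g) = 0.03743·(114/0.128)·3.520²/(2·9.81) = 21.05 m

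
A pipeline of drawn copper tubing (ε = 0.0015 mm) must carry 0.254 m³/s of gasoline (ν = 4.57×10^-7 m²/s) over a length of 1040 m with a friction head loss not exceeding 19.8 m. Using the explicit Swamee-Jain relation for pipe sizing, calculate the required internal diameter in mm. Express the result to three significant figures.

D ≈ 312 mm

Swamee-Jain (Type III): D = 0.66·[ε^1.25·(LQ²/(gh_f))^4.75 + ν·Q^9.4·(L/(gh_f))^5.2]^0.04
LQ²/(gh_f) = 0.3454; L/(gh_f) = 5.354
Term 1 = ε^1.25·(…)^4.75 = 3.37×10^-10; Term 2 = ν·Q^9.4·(…)^5.2 = 7.15×10^-9
D = 0.66·(3.37×10^-10 + 7.15×10^-9)^0.04 = 0.3123 m = 312 mm
Check: V = 3.32 m/s, Re = 2.27×10^6, f = 0.01036, h_f = 19.3 m ≈ 19.8 m ✓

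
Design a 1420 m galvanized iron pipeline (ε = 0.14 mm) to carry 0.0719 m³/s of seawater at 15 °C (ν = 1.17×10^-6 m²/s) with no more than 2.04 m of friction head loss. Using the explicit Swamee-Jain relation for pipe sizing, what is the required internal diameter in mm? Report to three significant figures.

D ≈ 357 mm

Swamee-Jain (Type III): D = 0.66·[ε^1.25·(LQ²/(gh_f))^4.75 + ν·Q^9.4·(L/(gh_f))^5.2]^0.04
LQ²/(gh_f) = 0.3668; L/(gh_f) = 70.96
Term 1 = ε^1.25·(…)^4.75 = 1.30×10^-7; Term 2 = ν·Q^9.4·(…)^5.2 = 8.84×10^-8
D = 0.66·(1.30×10^-7 + 8.84×10^-8)^0.04 = 0.3574 m = 357 mm
Check: V = 0.717 m/s, Re = 2.19×10^5, f = 0.01818, h_f = 1.89 m ≈ 2.04 m ✓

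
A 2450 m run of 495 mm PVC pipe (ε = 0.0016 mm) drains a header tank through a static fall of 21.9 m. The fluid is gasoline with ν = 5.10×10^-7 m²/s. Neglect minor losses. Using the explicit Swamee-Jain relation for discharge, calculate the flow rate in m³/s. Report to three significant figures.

Q ≈ 0.569 m³/s

Swamee-Jain (Type II): Q = -0.965·√(gD⁵h_f/L)·ln[ε/(3.7D) + √(3.17ν²L/(gD³h_f))]
√(gD⁵h_f/L) = √(9.81·0.495⁵·21.9/2450) = 0.05105
ε/(3.7D) = 8.74×10^-7; √(3.17ν²L/(gD³h_f)) = 8.80×10^-6
Q = -0.965·0.05105·ln(9.678×10^-6) = 0.5688 m³/s
Check: V = 2.96 m/s, Re = 2.87×10^6, f = 0.009952, h_f = 21.9 m ≈ 21.9 m ✓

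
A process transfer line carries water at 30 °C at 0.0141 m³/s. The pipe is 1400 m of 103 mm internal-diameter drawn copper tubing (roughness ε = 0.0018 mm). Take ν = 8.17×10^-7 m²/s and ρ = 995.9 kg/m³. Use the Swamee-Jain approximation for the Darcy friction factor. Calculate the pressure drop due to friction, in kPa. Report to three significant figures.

Δp ≈ 301 kPa

V = 4Q/(πD²) = 4·0.0141/(π·0.103²) = 1.692 m/s
Re = VD/ν = 1.692·0.103/8.17×10^-7 = 2.13×10^5 → turbulent
ε/D = 0.0018/103 = 1.75×10^-5
Swamee-Jain: f = 0.01550
h_f = f(L/D)V²/(2g) = 0.01550·(1400/0.103)·1.692²/(2·9.81) = 30.76 m
Δp = ρg·h_f = 995.9·9.81·30.76 = 300.5 kPa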